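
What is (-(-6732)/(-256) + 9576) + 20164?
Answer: 1901677/64 ≈ 29714.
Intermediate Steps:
(-(-6732)/(-256) + 9576) + 20164 = (-(-6732)*(-1)/256 + 9576) + 20164 = (-44*153/256 + 9576) + 20164 = (-1683/64 + 9576) + 20164 = 611181/64 + 20164 = 1901677/64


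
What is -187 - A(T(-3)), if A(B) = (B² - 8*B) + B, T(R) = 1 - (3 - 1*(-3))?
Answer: -247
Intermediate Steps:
T(R) = -5 (T(R) = 1 - (3 + 3) = 1 - 1*6 = 1 - 6 = -5)
A(B) = B² - 7*B
-187 - A(T(-3)) = -187 - (-5)*(-7 - 5) = -187 - (-5)*(-12) = -187 - 1*60 = -187 - 60 = -247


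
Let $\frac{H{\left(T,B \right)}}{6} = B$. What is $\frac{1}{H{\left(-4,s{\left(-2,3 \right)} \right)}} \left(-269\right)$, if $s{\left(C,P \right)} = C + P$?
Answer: $- \frac{269}{6} \approx -44.833$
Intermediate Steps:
$H{\left(T,B \right)} = 6 B$
$\frac{1}{H{\left(-4,s{\left(-2,3 \right)} \right)}} \left(-269\right) = \frac{1}{6 \left(-2 + 3\right)} \left(-269\right) = \frac{1}{6 \cdot 1} \left(-269\right) = \frac{1}{6} \left(-269\right) = - \frac{269}{6}$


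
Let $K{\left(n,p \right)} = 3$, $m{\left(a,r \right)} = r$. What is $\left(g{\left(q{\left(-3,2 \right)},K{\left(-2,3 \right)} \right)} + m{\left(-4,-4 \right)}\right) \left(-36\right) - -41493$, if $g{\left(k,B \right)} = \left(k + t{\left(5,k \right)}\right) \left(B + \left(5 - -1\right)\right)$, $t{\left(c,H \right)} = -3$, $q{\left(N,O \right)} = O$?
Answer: $41961$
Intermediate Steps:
$g{\left(k,B \right)} = \left(-3 + k\right) \left(6 + B\right)$ ($g{\left(k,B \right)} = \left(k - 3\right) \left(B + \left(5 - -1\right)\right) = \left(-3 + k\right) \left(B + \left(5 + 1\right)\right) = \left(-3 + k\right) \left(B + 6\right) = \left(-3 + k\right) \left(6 + B\right)$)
$\left(g{\left(q{\left(-3,2 \right)},K{\left(-2,3 \right)} \right)} + m{\left(-4,-4 \right)}\right) \left(-36\right) - -41493 = \left(\left(-18 - 9 + 6 \cdot 2 + 3 \cdot 2\right) - 4\right) \left(-36\right) - -41493 = \left(\left(-18 - 9 + 12 + 6\right) - 4\right) \left(-36\right) + 41493 = \left(-9 - 4\right) \left(-36\right) + 41493 = \left(-13\right) \left(-36\right) + 41493 = 468 + 41493 = 41961$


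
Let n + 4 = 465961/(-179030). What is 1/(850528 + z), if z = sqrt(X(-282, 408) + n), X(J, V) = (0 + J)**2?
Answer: 152270027840/129509908002699881 - 37*sqrt(1861702713930)/129509908002699881 ≈ 1.1754e-6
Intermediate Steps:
X(J, V) = J**2
n = -1182081/179030 (n = -4 + 465961/(-179030) = -4 + 465961*(-1/179030) = -4 - 465961/179030 = -1182081/179030 ≈ -6.6027)
z = 37*sqrt(1861702713930)/179030 (z = sqrt((-282)**2 - 1182081/179030) = sqrt(79524 - 1182081/179030) = sqrt(14235999639/179030) = 37*sqrt(1861702713930)/179030 ≈ 281.99)
1/(850528 + z) = 1/(850528 + 37*sqrt(1861702713930)/179030)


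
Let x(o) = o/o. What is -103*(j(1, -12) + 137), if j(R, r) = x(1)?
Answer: -14214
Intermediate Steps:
x(o) = 1
j(R, r) = 1
-103*(j(1, -12) + 137) = -103*(1 + 137) = -103*138 = -14214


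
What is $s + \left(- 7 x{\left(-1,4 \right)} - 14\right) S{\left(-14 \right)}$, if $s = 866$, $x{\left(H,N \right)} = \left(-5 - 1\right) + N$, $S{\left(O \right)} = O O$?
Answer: $866$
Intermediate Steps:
$S{\left(O \right)} = O^{2}$
$x{\left(H,N \right)} = -6 + N$
$s + \left(- 7 x{\left(-1,4 \right)} - 14\right) S{\left(-14 \right)} = 866 + \left(- 7 \left(-6 + 4\right) - 14\right) \left(-14\right)^{2} = 866 + \left(\left(-7\right) \left(-2\right) - 14\right) 196 = 866 + \left(14 - 14\right) 196 = 866 + 0 \cdot 196 = 866 + 0 = 866$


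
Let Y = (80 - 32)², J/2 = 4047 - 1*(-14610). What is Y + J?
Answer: 39618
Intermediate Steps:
J = 37314 (J = 2*(4047 - 1*(-14610)) = 2*(4047 + 14610) = 2*18657 = 37314)
Y = 2304 (Y = 48² = 2304)
Y + J = 2304 + 37314 = 39618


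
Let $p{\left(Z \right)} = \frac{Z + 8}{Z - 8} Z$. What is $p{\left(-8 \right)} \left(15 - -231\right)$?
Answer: $0$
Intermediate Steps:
$p{\left(Z \right)} = \frac{Z \left(8 + Z\right)}{-8 + Z}$ ($p{\left(Z \right)} = \frac{8 + Z}{-8 + Z} Z = \frac{Z \left(8 + Z\right)}{-8 + Z}$)
$p{\left(-8 \right)} \left(15 - -231\right) = - \frac{8 \left(8 - 8\right)}{-8 - 8} \left(15 - -231\right) = \left(-8\right) \frac{1}{-16} \cdot 0 \left(15 + 231\right) = \left(-8\right) \left(- \frac{1}{16}\right) 0 \cdot 246 = 0 \cdot 246 = 0$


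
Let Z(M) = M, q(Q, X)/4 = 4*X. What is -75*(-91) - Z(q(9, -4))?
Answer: 6889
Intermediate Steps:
q(Q, X) = 16*X (q(Q, X) = 4*(4*X) = 16*X)
-75*(-91) - Z(q(9, -4)) = -75*(-91) - 16*(-4) = 6825 - 1*(-64) = 6825 + 64 = 6889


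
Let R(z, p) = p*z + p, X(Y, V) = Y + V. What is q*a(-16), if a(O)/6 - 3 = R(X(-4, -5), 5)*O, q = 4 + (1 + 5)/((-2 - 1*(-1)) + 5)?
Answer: 21219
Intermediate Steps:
q = 11/2 (q = 4 + 6/((-2 + 1) + 5) = 4 + 6/(-1 + 5) = 4 + 6/4 = 4 + 6*(¼) = 4 + 3/2 = 11/2 ≈ 5.5000)
X(Y, V) = V + Y
R(z, p) = p + p*z
a(O) = 18 - 240*O (a(O) = 18 + 6*((5*(1 + (-5 - 4)))*O) = 18 + 6*((5*(1 - 9))*O) = 18 + 6*((5*(-8))*O) = 18 + 6*(-40*O) = 18 - 240*O)
q*a(-16) = 11*(18 - 240*(-16))/2 = 11*(18 + 3840)/2 = (11/2)*3858 = 21219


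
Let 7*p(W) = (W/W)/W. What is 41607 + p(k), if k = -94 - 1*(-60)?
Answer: 9902465/238 ≈ 41607.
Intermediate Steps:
k = -34 (k = -94 + 60 = -34)
p(W) = 1/(7*W) (p(W) = ((W/W)/W)/7 = (1/W)/7 = 1/(7*W))
41607 + p(k) = 41607 + (1/7)/(-34) = 41607 + (1/7)*(-1/34) = 41607 - 1/238 = 9902465/238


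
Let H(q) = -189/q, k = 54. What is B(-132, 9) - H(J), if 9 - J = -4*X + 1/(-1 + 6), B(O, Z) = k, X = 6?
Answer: 9801/164 ≈ 59.762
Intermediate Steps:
B(O, Z) = 54
J = 164/5 (J = 9 - (-4*6 + 1/(-1 + 6)) = 9 - (-24 + 1/5) = 9 - (-24 + ⅕) = 9 - 1*(-119/5) = 9 + 119/5 = 164/5 ≈ 32.800)
B(-132, 9) - H(J) = 54 - (-189)/164/5 = 54 - (-189)*5/164 = 54 - 1*(-945/164) = 54 + 945/164 = 9801/164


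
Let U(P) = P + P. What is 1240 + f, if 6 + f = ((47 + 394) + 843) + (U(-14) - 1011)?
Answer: 1479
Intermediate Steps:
U(P) = 2*P
f = 239 (f = -6 + (((47 + 394) + 843) + (2*(-14) - 1011)) = -6 + ((441 + 843) + (-28 - 1011)) = -6 + (1284 - 1039) = -6 + 245 = 239)
1240 + f = 1240 + 239 = 1479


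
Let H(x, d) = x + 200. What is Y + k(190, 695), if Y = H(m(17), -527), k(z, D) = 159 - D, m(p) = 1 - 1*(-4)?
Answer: -331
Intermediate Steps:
m(p) = 5 (m(p) = 1 + 4 = 5)
H(x, d) = 200 + x
Y = 205 (Y = 200 + 5 = 205)
Y + k(190, 695) = 205 + (159 - 1*695) = 205 + (159 - 695) = 205 - 536 = -331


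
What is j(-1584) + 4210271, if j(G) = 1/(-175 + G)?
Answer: 7405866688/1759 ≈ 4.2103e+6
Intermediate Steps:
j(-1584) + 4210271 = 1/(-175 - 1584) + 4210271 = 1/(-1759) + 4210271 = -1/1759 + 4210271 = 7405866688/1759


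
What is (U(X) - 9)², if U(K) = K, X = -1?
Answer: 100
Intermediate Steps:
(U(X) - 9)² = (-1 - 9)² = (-10)² = 100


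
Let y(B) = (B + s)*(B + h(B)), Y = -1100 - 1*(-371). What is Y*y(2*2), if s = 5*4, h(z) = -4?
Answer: 0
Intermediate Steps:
Y = -729 (Y = -1100 + 371 = -729)
s = 20
y(B) = (-4 + B)*(20 + B) (y(B) = (B + 20)*(B - 4) = (20 + B)*(-4 + B) = (-4 + B)*(20 + B))
Y*y(2*2) = -729*(-80 + (2*2)**2 + 16*(2*2)) = -729*(-80 + 4**2 + 16*4) = -729*(-80 + 16 + 64) = -729*0 = 0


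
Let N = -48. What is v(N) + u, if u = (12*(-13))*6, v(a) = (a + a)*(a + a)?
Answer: 8280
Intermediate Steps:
v(a) = 4*a**2 (v(a) = (2*a)*(2*a) = 4*a**2)
u = -936 (u = -156*6 = -936)
v(N) + u = 4*(-48)**2 - 936 = 4*2304 - 936 = 9216 - 936 = 8280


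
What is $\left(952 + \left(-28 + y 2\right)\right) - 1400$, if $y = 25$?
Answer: $-426$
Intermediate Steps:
$\left(952 + \left(-28 + y 2\right)\right) - 1400 = \left(952 + \left(-28 + 25 \cdot 2\right)\right) - 1400 = \left(952 + \left(-28 + 50\right)\right) - 1400 = \left(952 + 22\right) - 1400 = 974 - 1400 = -426$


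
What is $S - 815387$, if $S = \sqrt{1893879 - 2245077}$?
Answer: $-815387 + 3 i \sqrt{39022} \approx -8.1539 \cdot 10^{5} + 592.62 i$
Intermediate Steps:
$S = 3 i \sqrt{39022}$ ($S = \sqrt{-351198} = 3 i \sqrt{39022} \approx 592.62 i$)
$S - 815387 = 3 i \sqrt{39022} - 815387 = -815387 + 3 i \sqrt{39022}$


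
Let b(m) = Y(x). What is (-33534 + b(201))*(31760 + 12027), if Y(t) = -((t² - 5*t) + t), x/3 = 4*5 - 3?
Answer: -1573310697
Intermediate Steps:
x = 51 (x = 3*(4*5 - 3) = 3*(20 - 3) = 3*17 = 51)
Y(t) = -t² + 4*t (Y(t) = -(t² - 4*t) = -t² + 4*t)
b(m) = -2397 (b(m) = 51*(4 - 1*51) = 51*(4 - 51) = 51*(-47) = -2397)
(-33534 + b(201))*(31760 + 12027) = (-33534 - 2397)*(31760 + 12027) = -35931*43787 = -1573310697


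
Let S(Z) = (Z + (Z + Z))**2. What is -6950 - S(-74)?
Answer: -56234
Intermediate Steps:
S(Z) = 9*Z**2 (S(Z) = (Z + 2*Z)**2 = (3*Z)**2 = 9*Z**2)
-6950 - S(-74) = -6950 - 9*(-74)**2 = -6950 - 9*5476 = -6950 - 1*49284 = -6950 - 49284 = -56234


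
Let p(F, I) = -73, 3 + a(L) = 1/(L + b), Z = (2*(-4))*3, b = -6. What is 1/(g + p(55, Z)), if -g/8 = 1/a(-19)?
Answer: -19/1337 ≈ -0.014211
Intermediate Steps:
Z = -24 (Z = -8*3 = -24)
a(L) = -3 + 1/(-6 + L) (a(L) = -3 + 1/(L - 6) = -3 + 1/(-6 + L))
g = 50/19 (g = -8*(-6 - 19)/(19 - 3*(-19)) = -8*(-25/(19 + 57)) = -8/((-1/25*76)) = -8/(-76/25) = -8*(-25/76) = 50/19 ≈ 2.6316)
1/(g + p(55, Z)) = 1/(50/19 - 73) = 1/(-1337/19) = -19/1337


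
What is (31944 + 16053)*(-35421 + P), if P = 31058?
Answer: -209410911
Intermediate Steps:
(31944 + 16053)*(-35421 + P) = (31944 + 16053)*(-35421 + 31058) = 47997*(-4363) = -209410911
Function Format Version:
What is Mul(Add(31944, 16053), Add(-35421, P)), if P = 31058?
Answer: -209410911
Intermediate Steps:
Mul(Add(31944, 16053), Add(-35421, P)) = Mul(Add(31944, 16053), Add(-35421, 31058)) = Mul(47997, -4363) = -209410911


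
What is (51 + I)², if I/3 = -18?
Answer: 9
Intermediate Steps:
I = -54 (I = 3*(-18) = -54)
(51 + I)² = (51 - 54)² = (-3)² = 9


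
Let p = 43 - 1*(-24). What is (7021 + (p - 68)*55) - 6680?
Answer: 286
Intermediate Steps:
p = 67 (p = 43 + 24 = 67)
(7021 + (p - 68)*55) - 6680 = (7021 + (67 - 68)*55) - 6680 = (7021 - 1*55) - 6680 = (7021 - 55) - 6680 = 6966 - 6680 = 286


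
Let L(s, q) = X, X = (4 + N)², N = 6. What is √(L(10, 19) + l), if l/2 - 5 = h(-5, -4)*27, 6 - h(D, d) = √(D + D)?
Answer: √(434 - 54*I*√10) ≈ 21.218 - 4.0241*I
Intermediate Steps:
h(D, d) = 6 - √2*√D (h(D, d) = 6 - √(D + D) = 6 - √(2*D) = 6 - √2*√D)
X = 100 (X = (4 + 6)² = 10² = 100)
L(s, q) = 100
l = 334 - 54*I*√10 (l = 10 + 2*((6 - √2*√(-5))*27) = 10 + 2*((6 - √2*I*√5)*27) = 10 + 2*((6 - I*√10)*27) = 10 + 2*(162 - 27*I*√10) = 10 + (324 - 54*I*√10) = 334 - 54*I*√10 ≈ 334.0 - 170.76*I)
√(L(10, 19) + l) = √(100 + (334 - 54*I*√10)) = √(434 - 54*I*√10)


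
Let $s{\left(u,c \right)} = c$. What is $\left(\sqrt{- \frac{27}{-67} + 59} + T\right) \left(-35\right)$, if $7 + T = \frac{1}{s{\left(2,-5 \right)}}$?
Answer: $252 - \frac{70 \sqrt{66665}}{67} \approx -17.757$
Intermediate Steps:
$T = - \frac{36}{5}$ ($T = -7 + \frac{1}{-5} = -7 - \frac{1}{5} = - \frac{36}{5} \approx -7.2$)
$\left(\sqrt{- \frac{27}{-67} + 59} + T\right) \left(-35\right) = \left(\sqrt{- \frac{27}{-67} + 59} - \frac{36}{5}\right) \left(-35\right) = \left(\sqrt{\left(-27\right) \left(- \frac{1}{67}\right) + 59} - \frac{36}{5}\right) \left(-35\right) = \left(\sqrt{\frac{27}{67} + 59} - \frac{36}{5}\right) \left(-35\right) = \left(\sqrt{\frac{3980}{67}} - \frac{36}{5}\right) \left(-35\right) = \left(\frac{2 \sqrt{66665}}{67} - \frac{36}{5}\right) \left(-35\right) = \left(- \frac{36}{5} + \frac{2 \sqrt{66665}}{67}\right) \left(-35\right) = 252 - \frac{70 \sqrt{66665}}{67}$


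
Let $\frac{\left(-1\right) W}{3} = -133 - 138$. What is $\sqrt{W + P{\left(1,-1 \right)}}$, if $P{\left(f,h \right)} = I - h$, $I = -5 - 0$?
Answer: $\sqrt{809} \approx 28.443$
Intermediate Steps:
$I = -5$ ($I = -5 + 0 = -5$)
$P{\left(f,h \right)} = -5 - h$
$W = 813$ ($W = - 3 \left(-133 - 138\right) = \left(-3\right) \left(-271\right) = 813$)
$\sqrt{W + P{\left(1,-1 \right)}} = \sqrt{813 - 4} = \sqrt{809}$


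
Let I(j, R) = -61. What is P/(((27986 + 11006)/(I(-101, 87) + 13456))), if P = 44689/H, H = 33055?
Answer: 119721831/257776112 ≈ 0.46444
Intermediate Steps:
P = 44689/33055 ≈ 1.3520
P/(((27986 + 11006)/(I(-101, 87) + 13456))) = 44689/(33055*(((27986 + 11006)/(-61 + 13456)))) = 44689/(33055*((38992/13395))) = 44689/(33055*((38992*(1/13395)))) = 44689/(33055*(38992/13395)) = (44689/33055)*(13395/38992) = 119721831/257776112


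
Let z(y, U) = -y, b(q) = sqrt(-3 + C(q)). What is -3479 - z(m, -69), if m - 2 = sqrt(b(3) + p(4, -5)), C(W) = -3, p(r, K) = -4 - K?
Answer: -3477 + sqrt(1 + I*sqrt(6)) ≈ -3475.6 + 0.90712*I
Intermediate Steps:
b(q) = I*sqrt(6) (b(q) = sqrt(-3 - 3) = sqrt(-6) = I*sqrt(6))
m = 2 + sqrt(1 + I*sqrt(6)) (m = 2 + sqrt(I*sqrt(6) + (-4 - 1*(-5))) = 2 + sqrt(I*sqrt(6) + (-4 + 5)) = 2 + sqrt(I*sqrt(6) + 1) = 2 + sqrt(1 + I*sqrt(6)) ≈ 3.3501 + 0.90712*I)
-3479 - z(m, -69) = -3479 - (-1)*(2 + sqrt(1 + I*sqrt(6))) = -3479 - (-2 - sqrt(1 + I*sqrt(6))) = -3479 + (2 + sqrt(1 + I*sqrt(6))) = -3477 + sqrt(1 + I*sqrt(6))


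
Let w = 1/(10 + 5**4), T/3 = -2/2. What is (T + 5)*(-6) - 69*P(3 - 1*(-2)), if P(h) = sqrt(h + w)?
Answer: -12 - 138*sqrt(504190)/635 ≈ -166.31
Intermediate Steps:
T = -3 (T = 3*(-2/2) = 3*(-2*1/2) = 3*(-1) = -3)
w = 1/635 (w = 1/(10 + 625) = 1/635 ≈ 0.0015748)
P(h) = sqrt(1/635 + h) (P(h) = sqrt(h + 1/635) = sqrt(1/635 + h))
(T + 5)*(-6) - 69*P(3 - 1*(-2)) = (-3 + 5)*(-6) - 69*sqrt(635 + 403225*(3 - 1*(-2)))/635 = 2*(-6) - 69*sqrt(635 + 403225*(3 + 2))/635 = -12 - 69*sqrt(635 + 403225*5)/635 = -12 - 69*sqrt(635 + 2016125)/635 = -12 - 69*sqrt(2016760)/635 = -12 - 69*2*sqrt(504190)/635 = -12 - 138*sqrt(504190)/635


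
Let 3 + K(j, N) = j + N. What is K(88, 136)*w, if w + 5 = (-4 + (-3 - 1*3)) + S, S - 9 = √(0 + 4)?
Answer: -884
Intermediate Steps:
S = 11 (S = 9 + √(0 + 4) = 9 + √4 = 9 + 2 = 11)
w = -4 (w = -5 + ((-4 + (-3 - 1*3)) + 11) = -5 + ((-4 + (-3 - 3)) + 11) = -5 + ((-4 - 6) + 11) = -5 + (-10 + 11) = -5 + 1 = -4)
K(j, N) = -3 + N + j (K(j, N) = -3 + (j + N) = -3 + (N + j) = -3 + N + j)
K(88, 136)*w = (-3 + 136 + 88)*(-4) = 221*(-4) = -884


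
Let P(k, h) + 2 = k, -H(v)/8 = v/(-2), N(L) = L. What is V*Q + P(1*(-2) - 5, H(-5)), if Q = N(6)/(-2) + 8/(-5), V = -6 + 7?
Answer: -68/5 ≈ -13.600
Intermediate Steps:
H(v) = 4*v (H(v) = -8*v/(-2) = -8*v*(-1)/2 = -(-4)*v = 4*v)
P(k, h) = -2 + k
V = 1
Q = -23/5 (Q = 6/(-2) + 8/(-5) = 6*(-½) + 8*(-⅕) = -3 - 8/5 = -23/5 ≈ -4.6000)
V*Q + P(1*(-2) - 5, H(-5)) = 1*(-23/5) + (-2 + (1*(-2) - 5)) = -23/5 + (-2 + (-2 - 5)) = -23/5 + (-2 - 7) = -23/5 - 9 = -68/5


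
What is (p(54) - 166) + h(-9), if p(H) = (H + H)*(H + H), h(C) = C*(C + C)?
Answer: 11660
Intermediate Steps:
h(C) = 2*C² (h(C) = C*(2*C) = 2*C²)
p(H) = 4*H² (p(H) = (2*H)*(2*H) = 4*H²)
(p(54) - 166) + h(-9) = (4*54² - 166) + 2*(-9)² = (4*2916 - 166) + 2*81 = (11664 - 166) + 162 = 11498 + 162 = 11660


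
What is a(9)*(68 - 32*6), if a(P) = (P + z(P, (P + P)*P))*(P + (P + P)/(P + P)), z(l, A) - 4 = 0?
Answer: -16120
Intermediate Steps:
z(l, A) = 4 (z(l, A) = 4 + 0 = 4)
a(P) = (1 + P)*(4 + P) (a(P) = (P + 4)*(P + (P + P)/(P + P)) = (4 + P)*(P + (2*P)/((2*P))) = (4 + P)*(P + (2*P)*(1/(2*P))) = (4 + P)*(P + 1) = (4 + P)*(1 + P) = (1 + P)*(4 + P))
a(9)*(68 - 32*6) = (4 + 9² + 5*9)*(68 - 32*6) = (4 + 81 + 45)*(68 - 192) = 130*(-124) = -16120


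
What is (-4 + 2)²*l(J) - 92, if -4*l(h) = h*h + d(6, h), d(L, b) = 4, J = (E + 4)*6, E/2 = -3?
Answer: -240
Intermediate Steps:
E = -6 (E = 2*(-3) = -6)
J = -12 (J = (-6 + 4)*6 = -2*6 = -12)
l(h) = -1 - h²/4 (l(h) = -(h*h + 4)/4 = -(h² + 4)/4 = -(4 + h²)/4 = -1 - h²/4)
(-4 + 2)²*l(J) - 92 = (-4 + 2)²*(-1 - ¼*(-12)²) - 92 = (-2)²*(-1 - ¼*144) - 92 = 4*(-1 - 36) - 92 = 4*(-37) - 92 = -148 - 92 = -240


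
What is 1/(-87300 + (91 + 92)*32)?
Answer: -1/81444 ≈ -1.2278e-5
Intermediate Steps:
1/(-87300 + (91 + 92)*32) = 1/(-87300 + 183*32) = 1/(-87300 + 5856) = 1/(-81444) = -1/81444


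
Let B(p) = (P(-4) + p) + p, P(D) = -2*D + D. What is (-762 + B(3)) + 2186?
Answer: 1434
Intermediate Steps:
P(D) = -D
B(p) = 4 + 2*p (B(p) = (-1*(-4) + p) + p = (4 + p) + p = 4 + 2*p)
(-762 + B(3)) + 2186 = (-762 + (4 + 2*3)) + 2186 = (-762 + (4 + 6)) + 2186 = (-762 + 10) + 2186 = -752 + 2186 = 1434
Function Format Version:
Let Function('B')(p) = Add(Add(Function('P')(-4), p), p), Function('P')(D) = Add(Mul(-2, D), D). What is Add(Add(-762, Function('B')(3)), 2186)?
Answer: 1434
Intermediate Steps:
Function('P')(D) = Mul(-1, D)
Function('B')(p) = Add(4, Mul(2, p)) (Function('B')(p) = Add(Add(Mul(-1, -4), p), p) = Add(Add(4, p), p) = Add(4, Mul(2, p)))
Add(Add(-762, Function('B')(3)), 2186) = Add(Add(-762, Add(4, Mul(2, 3))), 2186) = Add(Add(-762, Add(4, 6)), 2186) = Add(Add(-762, 10), 2186) = Add(-752, 2186) = 1434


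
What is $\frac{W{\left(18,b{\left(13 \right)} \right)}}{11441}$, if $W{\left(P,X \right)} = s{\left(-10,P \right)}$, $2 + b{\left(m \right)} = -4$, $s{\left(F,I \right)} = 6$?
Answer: $\frac{6}{11441} \approx 0.00052443$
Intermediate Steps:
$b{\left(m \right)} = -6$ ($b{\left(m \right)} = -2 - 4 = -6$)
$W{\left(P,X \right)} = 6$
$\frac{W{\left(18,b{\left(13 \right)} \right)}}{11441} = \frac{6}{11441}$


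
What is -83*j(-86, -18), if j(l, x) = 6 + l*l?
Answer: -614366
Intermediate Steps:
j(l, x) = 6 + l²
-83*j(-86, -18) = -83*(6 + (-86)²) = -83*(6 + 7396) = -83*7402 = -614366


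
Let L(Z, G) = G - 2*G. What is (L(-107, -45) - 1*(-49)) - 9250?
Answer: -9156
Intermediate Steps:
L(Z, G) = -G
(L(-107, -45) - 1*(-49)) - 9250 = (-1*(-45) - 1*(-49)) - 9250 = (45 + 49) - 9250 = 94 - 9250 = -9156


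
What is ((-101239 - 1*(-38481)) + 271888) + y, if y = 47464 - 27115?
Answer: 229479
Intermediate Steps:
y = 20349
((-101239 - 1*(-38481)) + 271888) + y = ((-101239 - 1*(-38481)) + 271888) + 20349 = ((-101239 + 38481) + 271888) + 20349 = (-62758 + 271888) + 20349 = 209130 + 20349 = 229479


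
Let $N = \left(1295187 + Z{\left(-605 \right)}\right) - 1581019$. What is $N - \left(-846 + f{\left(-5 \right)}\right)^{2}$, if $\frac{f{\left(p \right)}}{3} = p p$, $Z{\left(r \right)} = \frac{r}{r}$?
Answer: $-880272$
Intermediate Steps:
$Z{\left(r \right)} = 1$
$f{\left(p \right)} = 3 p^{2}$ ($f{\left(p \right)} = 3 p p = 3 p^{2}$)
$N = -285831$ ($N = \left(1295187 + 1\right) - 1581019 = 1295188 - 1581019 = -285831$)
$N - \left(-846 + f{\left(-5 \right)}\right)^{2} = -285831 - \left(-846 + 3 \left(-5\right)^{2}\right)^{2} = -285831 - \left(-846 + 3 \cdot 25\right)^{2} = -285831 - \left(-846 + 75\right)^{2} = -285831 - \left(-771\right)^{2} = -285831 - 594441 = -880272$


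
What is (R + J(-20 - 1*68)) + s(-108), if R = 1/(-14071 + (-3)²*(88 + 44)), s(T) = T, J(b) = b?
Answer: -2525069/12883 ≈ -196.00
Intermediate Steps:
R = -1/12883 (R = 1/(-14071 + 9*132) = 1/(-14071 + 1188) = 1/(-12883) = -1/12883 ≈ -7.7622e-5)
(R + J(-20 - 1*68)) + s(-108) = (-1/12883 + (-20 - 1*68)) - 108 = (-1/12883 + (-20 - 68)) - 108 = (-1/12883 - 88) - 108 = -1133705/12883 - 108 = -2525069/12883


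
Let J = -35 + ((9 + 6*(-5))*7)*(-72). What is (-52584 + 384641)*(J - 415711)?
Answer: -134536878234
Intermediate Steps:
J = 10549 (J = -35 + ((9 - 30)*7)*(-72) = -35 - 21*7*(-72) = -35 - 147*(-72) = -35 + 10584 = 10549)
(-52584 + 384641)*(J - 415711) = (-52584 + 384641)*(10549 - 415711) = 332057*(-405162) = -134536878234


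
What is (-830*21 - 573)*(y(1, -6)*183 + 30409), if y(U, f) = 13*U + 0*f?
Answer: -590282364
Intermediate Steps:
y(U, f) = 13*U (y(U, f) = 13*U + 0 = 13*U)
(-830*21 - 573)*(y(1, -6)*183 + 30409) = (-830*21 - 573)*((13*1)*183 + 30409) = (-17430 - 573)*(13*183 + 30409) = -18003*(2379 + 30409) = -18003*32788 = -590282364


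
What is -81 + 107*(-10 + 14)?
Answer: 347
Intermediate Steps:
-81 + 107*(-10 + 14) = -81 + 107*4 = -81 + 428 = 347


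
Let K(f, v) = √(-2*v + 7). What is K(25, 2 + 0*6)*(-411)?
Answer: -411*√3 ≈ -711.87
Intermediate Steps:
K(f, v) = √(7 - 2*v)
K(25, 2 + 0*6)*(-411) = √(7 - 2*(2 + 0*6))*(-411) = √(7 - 2*(2 + 0))*(-411) = √(7 - 2*2)*(-411) = √(7 - 4)*(-411) = √3*(-411) = -411*√3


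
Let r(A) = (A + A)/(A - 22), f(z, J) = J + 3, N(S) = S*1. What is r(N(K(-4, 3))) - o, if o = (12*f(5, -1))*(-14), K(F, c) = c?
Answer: 6378/19 ≈ 335.68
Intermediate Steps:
N(S) = S
f(z, J) = 3 + J
r(A) = 2*A/(-22 + A) (r(A) = (2*A)/(-22 + A) = 2*A/(-22 + A))
o = -336 (o = (12*(3 - 1))*(-14) = (12*2)*(-14) = 24*(-14) = -336)
r(N(K(-4, 3))) - o = 2*3/(-22 + 3) - 1*(-336) = 2*3/(-19) + 336 = 2*3*(-1/19) + 336 = -6/19 + 336 = 6378/19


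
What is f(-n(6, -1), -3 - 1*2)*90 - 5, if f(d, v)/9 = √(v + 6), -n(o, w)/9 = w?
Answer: 805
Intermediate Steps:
n(o, w) = -9*w
f(d, v) = 9*√(6 + v) (f(d, v) = 9*√(v + 6) = 9*√(6 + v))
f(-n(6, -1), -3 - 1*2)*90 - 5 = (9*√(6 + (-3 - 1*2)))*90 - 5 = (9*√(6 + (-3 - 2)))*90 - 5 = (9*√(6 - 5))*90 - 5 = (9*√1)*90 - 5 = (9*1)*90 - 5 = 9*90 - 5 = 810 - 5 = 805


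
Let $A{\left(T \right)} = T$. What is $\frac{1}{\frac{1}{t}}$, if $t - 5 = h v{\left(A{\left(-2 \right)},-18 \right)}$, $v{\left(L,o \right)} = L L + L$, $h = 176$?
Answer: $357$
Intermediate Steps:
$v{\left(L,o \right)} = L + L^{2}$ ($v{\left(L,o \right)} = L^{2} + L = L + L^{2}$)
$t = 357$ ($t = 5 + 176 \left(- 2 \left(1 - 2\right)\right) = 5 + 176 \left(\left(-2\right) \left(-1\right)\right) = 5 + 176 \cdot 2 = 5 + 352 = 357$)
$\frac{1}{\frac{1}{t}} = \frac{1}{\frac{1}{357}} = 357$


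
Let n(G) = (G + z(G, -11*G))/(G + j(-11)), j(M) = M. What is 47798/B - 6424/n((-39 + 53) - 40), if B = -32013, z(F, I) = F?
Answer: -1902897860/416169 ≈ -4572.4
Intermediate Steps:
n(G) = 2*G/(-11 + G) (n(G) = (G + G)/(G - 11) = (2*G)/(-11 + G) = 2*G/(-11 + G))
47798/B - 6424/n((-39 + 53) - 40) = 47798/(-32013) - 6424*(-11 + ((-39 + 53) - 40))/(2*((-39 + 53) - 40)) = 47798*(-1/32013) - 6424*(-11 + (14 - 40))/(2*(14 - 40)) = -47798/32013 - 6424/(2*(-26)/(-11 - 26)) = -47798/32013 - 6424/(2*(-26)/(-37)) = -47798/32013 - 6424/(2*(-26)*(-1/37)) = -47798/32013 - 6424/52/37 = -47798/32013 - 6424*37/52 = -47798/32013 - 59422/13 = -1902897860/416169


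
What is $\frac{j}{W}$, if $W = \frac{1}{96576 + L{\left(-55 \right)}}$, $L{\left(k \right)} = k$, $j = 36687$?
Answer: $3541065927$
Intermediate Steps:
$W = \frac{1}{96521}$ ($W = \frac{1}{96576 - 55} = \frac{1}{96521} \approx 1.036 \cdot 10^{-5}$)
$\frac{j}{W} = 36687 \frac{1}{\frac{1}{96521}} = 36687 \cdot 96521 = 3541065927$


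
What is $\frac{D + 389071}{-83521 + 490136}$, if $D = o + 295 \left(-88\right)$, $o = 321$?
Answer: $\frac{363432}{406615} \approx 0.8938$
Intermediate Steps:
$D = -25639$ ($D = 321 + 295 \left(-88\right) = 321 - 25960 = -25639$)
$\frac{D + 389071}{-83521 + 490136} = \frac{-25639 + 389071}{-83521 + 490136} = \frac{363432}{406615}$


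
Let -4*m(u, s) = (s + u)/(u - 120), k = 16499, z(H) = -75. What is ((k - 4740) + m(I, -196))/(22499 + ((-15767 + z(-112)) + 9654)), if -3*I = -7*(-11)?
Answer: 1081793/1500612 ≈ 0.72090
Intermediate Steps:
I = -77/3 (I = -(-7)*(-11)/3 = -⅓*77 = -77/3 ≈ -25.667)
m(u, s) = -(s + u)/(4*(-120 + u)) (m(u, s) = -(s + u)/(4*(u - 120)) = -(s + u)/(4*(-120 + u)))
((k - 4740) + m(I, -196))/(22499 + ((-15767 + z(-112)) + 9654)) = ((16499 - 4740) + (-1*(-196) - 1*(-77/3))/(4*(-120 - 77/3)))/(22499 + ((-15767 - 75) + 9654)) = (11759 + (196 + 77/3)/(4*(-437/3)))/(22499 + (-15842 + 9654)) = (11759 + (¼)*(-3/437)*(665/3))/(22499 - 6188) = (11759 - 35/92)/16311 = (1081793/92)*(1/16311) = 1081793/1500612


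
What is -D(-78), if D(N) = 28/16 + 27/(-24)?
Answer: -5/8 ≈ -0.62500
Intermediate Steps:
D(N) = 5/8 (D(N) = 28*(1/16) + 27*(-1/24) = 7/4 - 9/8 = 5/8)
-D(-78) = -1*5/8 = -5/8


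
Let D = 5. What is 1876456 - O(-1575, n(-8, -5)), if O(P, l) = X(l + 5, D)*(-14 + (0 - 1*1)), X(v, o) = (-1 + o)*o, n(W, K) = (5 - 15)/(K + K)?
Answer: 1876756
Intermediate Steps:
n(W, K) = -5/K (n(W, K) = -10*1/(2*K) = -5/K)
X(v, o) = o*(-1 + o)
O(P, l) = -300 (O(P, l) = (5*(-1 + 5))*(-14 + (0 - 1*1)) = (5*4)*(-14 + (0 - 1)) = 20*(-14 - 1) = 20*(-15) = -300)
1876456 - O(-1575, n(-8, -5)) = 1876456 - 1*(-300) = 1876456 + 300 = 1876756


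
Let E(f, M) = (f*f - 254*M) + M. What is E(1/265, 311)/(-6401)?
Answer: 5525513674/449510225 ≈ 12.292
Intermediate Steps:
E(f, M) = f² - 253*M (E(f, M) = (f² - 254*M) + M = f² - 253*M)
E(1/265, 311)/(-6401) = ((1/265)² - 253*311)/(-6401) = ((1/265)² - 78683)*(-1/6401) = (1/70225 - 78683)*(-1/6401) = -5525513674/70225*(-1/6401) = 5525513674/449510225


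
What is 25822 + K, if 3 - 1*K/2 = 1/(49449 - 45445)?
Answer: 51707655/2002 ≈ 25828.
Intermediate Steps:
K = 12011/2002 (K = 6 - 2/(49449 - 45445) = 6 - 2/4004 = 6 - 2*1/4004 = 6 - 1/2002 = 12011/2002 ≈ 5.9995)
25822 + K = 25822 + 12011/2002 = 51707655/2002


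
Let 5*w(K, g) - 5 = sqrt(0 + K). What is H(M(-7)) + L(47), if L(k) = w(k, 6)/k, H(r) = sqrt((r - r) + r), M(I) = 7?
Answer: 1/47 + sqrt(7) + sqrt(47)/235 ≈ 2.6962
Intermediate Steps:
H(r) = sqrt(r) (H(r) = sqrt(0 + r) = sqrt(r))
w(K, g) = 1 + sqrt(K)/5 (w(K, g) = 1 + sqrt(0 + K)/5 = 1 + sqrt(K)/5)
L(k) = (1 + sqrt(k)/5)/k
H(M(-7)) + L(47) = sqrt(7) + (1/5)*(5 + sqrt(47))/47 = sqrt(7) + (1/5)*(1/47)*(5 + sqrt(47)) = sqrt(7) + (1/47 + sqrt(47)/235) = 1/47 + sqrt(7) + sqrt(47)/235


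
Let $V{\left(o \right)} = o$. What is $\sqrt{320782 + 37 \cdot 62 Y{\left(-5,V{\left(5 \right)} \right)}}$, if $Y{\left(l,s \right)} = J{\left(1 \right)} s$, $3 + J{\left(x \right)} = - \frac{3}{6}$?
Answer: $\sqrt{280637} \approx 529.75$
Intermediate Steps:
$J{\left(x \right)} = - \frac{7}{2}$ ($J{\left(x \right)} = -3 - \frac{3}{6} = -3 - \frac{1}{2} = - \frac{7}{2}$)
$Y{\left(l,s \right)} = - \frac{7 s}{2}$
$\sqrt{320782 + 37 \cdot 62 Y{\left(-5,V{\left(5 \right)} \right)}} = \sqrt{320782 + 37 \cdot 62 \left(\left(- \frac{7}{2}\right) 5\right)} = \sqrt{320782 + 2294 \left(- \frac{35}{2}\right)} = \sqrt{320782 - 40145} = \sqrt{280637}$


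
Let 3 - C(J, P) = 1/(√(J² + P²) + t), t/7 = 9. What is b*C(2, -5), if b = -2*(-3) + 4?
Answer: 11757/394 + √29/394 ≈ 29.854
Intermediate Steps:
t = 63 (t = 7*9 = 63)
C(J, P) = 3 - 1/(63 + √(J² + P²)) (C(J, P) = 3 - 1/(√(J² + P²) + 63) = 3 - 1/(63 + √(J² + P²)))
b = 10 (b = 6 + 4 = 10)
b*C(2, -5) = 10*((188 + 3*√(2² + (-5)²))/(63 + √(2² + (-5)²))) = 10*((188 + 3*√(4 + 25))/(63 + √(4 + 25))) = 10*((188 + 3*√29)/(63 + √29)) = 10*(188 + 3*√29)/(63 + √29)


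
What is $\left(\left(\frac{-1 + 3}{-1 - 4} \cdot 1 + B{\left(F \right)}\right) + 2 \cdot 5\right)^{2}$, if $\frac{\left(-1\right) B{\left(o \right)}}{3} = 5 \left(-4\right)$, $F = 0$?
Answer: $\frac{121104}{25} \approx 4844.2$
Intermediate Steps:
$B{\left(o \right)} = 60$ ($B{\left(o \right)} = - 3 \cdot 5 \left(-4\right) = \left(-3\right) \left(-20\right) = 60$)
$\left(\left(\frac{-1 + 3}{-1 - 4} \cdot 1 + B{\left(F \right)}\right) + 2 \cdot 5\right)^{2} = \left(\left(\frac{-1 + 3}{-1 - 4} \cdot 1 + 60\right) + 2 \cdot 5\right)^{2} = \left(\left(\frac{2}{-5} \cdot 1 + 60\right) + 10\right)^{2} = \left(\left(2 \left(- \frac{1}{5}\right) 1 + 60\right) + 10\right)^{2} = \left(\left(\left(- \frac{2}{5}\right) 1 + 60\right) + 10\right)^{2} = \left(\left(- \frac{2}{5} + 60\right) + 10\right)^{2} = \left(\frac{298}{5} + 10\right)^{2} = \left(\frac{348}{5}\right)^{2} = \frac{121104}{25}$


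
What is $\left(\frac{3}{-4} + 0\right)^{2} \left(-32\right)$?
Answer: $-18$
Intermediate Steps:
$\left(\frac{3}{-4} + 0\right)^{2} \left(-32\right) = \left(3 \left(- \frac{1}{4}\right) + 0\right)^{2} \left(-32\right) = \left(- \frac{3}{4} + 0\right)^{2} \left(-32\right) = \left(- \frac{3}{4}\right)^{2} \left(-32\right) = \frac{9}{16} \left(-32\right) = -18$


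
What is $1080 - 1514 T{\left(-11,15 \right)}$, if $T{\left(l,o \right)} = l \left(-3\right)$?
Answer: $-48882$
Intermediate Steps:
$T{\left(l,o \right)} = - 3 l$
$1080 - 1514 T{\left(-11,15 \right)} = 1080 - 1514 \left(\left(-3\right) \left(-11\right)\right) = 1080 - 49962 = -48882$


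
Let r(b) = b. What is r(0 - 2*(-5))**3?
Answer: 1000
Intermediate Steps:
r(0 - 2*(-5))**3 = (0 - 2*(-5))**3 = (0 - 1*(-10))**3 = (0 + 10)**3 = 10**3 = 1000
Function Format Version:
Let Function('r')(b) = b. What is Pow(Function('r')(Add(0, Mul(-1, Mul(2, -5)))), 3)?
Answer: 1000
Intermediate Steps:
Pow(Function('r')(Add(0, Mul(-1, Mul(2, -5)))), 3) = Pow(Add(0, Mul(-1, Mul(2, -5))), 3) = Pow(Add(0, Mul(-1, -10)), 3) = Pow(Add(0, 10), 3) = Pow(10, 3) = 1000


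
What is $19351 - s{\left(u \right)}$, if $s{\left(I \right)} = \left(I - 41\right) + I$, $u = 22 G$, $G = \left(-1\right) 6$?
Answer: $19656$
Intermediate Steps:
$G = -6$
$u = -132$ ($u = 22 \left(-6\right) = -132$)
$s{\left(I \right)} = -41 + 2 I$ ($s{\left(I \right)} = \left(-41 + I\right) + I = -41 + 2 I$)
$19351 - s{\left(u \right)} = 19351 - \left(-41 + 2 \left(-132\right)\right) = 19351 - \left(-41 - 264\right) = 19351 - -305 = 19351 + 305 = 19656$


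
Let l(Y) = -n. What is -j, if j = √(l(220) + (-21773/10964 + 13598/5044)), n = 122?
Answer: -I*√34296237562867/531754 ≈ -11.013*I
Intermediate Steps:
l(Y) = -122 (l(Y) = -1*122 = -122)
j = I*√34296237562867/531754 (j = √(-122 + (-21773/10964 + 13598/5044)) = √(-122 + (-21773*1/10964 + 13598*(1/5044))) = √(-122 + (-21773/10964 + 523/194)) = √(-122 + 755105/1063508) = √(-128992871/1063508) = I*√34296237562867/531754 ≈ 11.013*I)
-j = -I*√34296237562867/531754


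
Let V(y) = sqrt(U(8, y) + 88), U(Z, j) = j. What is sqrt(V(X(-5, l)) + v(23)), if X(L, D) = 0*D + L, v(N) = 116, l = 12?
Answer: sqrt(116 + sqrt(83)) ≈ 11.185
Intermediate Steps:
X(L, D) = L (X(L, D) = 0 + L = L)
V(y) = sqrt(88 + y) (V(y) = sqrt(y + 88) = sqrt(88 + y))
sqrt(V(X(-5, l)) + v(23)) = sqrt(sqrt(88 - 5) + 116) = sqrt(sqrt(83) + 116) = sqrt(116 + sqrt(83))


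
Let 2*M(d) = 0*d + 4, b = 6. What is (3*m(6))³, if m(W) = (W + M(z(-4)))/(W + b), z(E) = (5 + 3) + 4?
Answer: 8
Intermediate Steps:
z(E) = 12 (z(E) = 8 + 4 = 12)
M(d) = 2 (M(d) = (0*d + 4)/2 = (0 + 4)/2 = (½)*4 = 2)
m(W) = (2 + W)/(6 + W) (m(W) = (W + 2)/(W + 6) = (2 + W)/(6 + W))
(3*m(6))³ = (3*((2 + 6)/(6 + 6)))³ = (3*(8/12))³ = (3*((1/12)*8))³ = (3*(⅔))³ = 2³ = 8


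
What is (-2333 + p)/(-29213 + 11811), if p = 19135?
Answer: -8401/8701 ≈ -0.96552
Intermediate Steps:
(-2333 + p)/(-29213 + 11811) = (-2333 + 19135)/(-29213 + 11811) = 16802/(-17402) = 16802*(-1/17402) = -8401/8701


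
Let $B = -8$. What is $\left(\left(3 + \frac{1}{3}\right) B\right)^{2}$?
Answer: $\frac{6400}{9} \approx 711.11$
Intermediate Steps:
$\left(\left(3 + \frac{1}{3}\right) B\right)^{2} = \left(\left(3 + \frac{1}{3}\right) \left(-8\right)\right)^{2} = \left(\frac{10}{3} \left(-8\right)\right)^{2} = \left(- \frac{80}{3}\right)^{2} = \frac{6400}{9}$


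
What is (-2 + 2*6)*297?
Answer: 2970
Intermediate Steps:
(-2 + 2*6)*297 = (-2 + 12)*297 = 10*297 = 2970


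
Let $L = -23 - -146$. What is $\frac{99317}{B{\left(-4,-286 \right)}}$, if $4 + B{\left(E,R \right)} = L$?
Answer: $\frac{99317}{119} \approx 834.6$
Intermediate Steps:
$L = 123$ ($L = -23 + 146 = 123$)
$B{\left(E,R \right)} = 119$ ($B{\left(E,R \right)} = -4 + 123 = 119$)
$\frac{99317}{B{\left(-4,-286 \right)}} = \frac{99317}{119}$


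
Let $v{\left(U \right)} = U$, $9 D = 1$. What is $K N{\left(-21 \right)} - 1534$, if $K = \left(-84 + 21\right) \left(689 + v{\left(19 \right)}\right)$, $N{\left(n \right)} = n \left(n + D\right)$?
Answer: $-19567822$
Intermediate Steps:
$D = \frac{1}{9}$ ($D = \frac{1}{9} \cdot 1 = \frac{1}{9} \approx 0.11111$)
$N{\left(n \right)} = n \left(\frac{1}{9} + n\right)$ ($N{\left(n \right)} = n \left(n + \frac{1}{9}\right) = n \left(\frac{1}{9} + n\right)$)
$K = -44604$ ($K = \left(-84 + 21\right) \left(689 + 19\right) = \left(-63\right) 708 = -44604$)
$K N{\left(-21 \right)} - 1534 = - 44604 \left(- 21 \left(\frac{1}{9} - 21\right)\right) - 1534 = - 44604 \left(\left(-21\right) \left(- \frac{188}{9}\right)\right) - 1534 = \left(-44604\right) \frac{1316}{3} - 1534 = -19566288 - 1534 = -19567822$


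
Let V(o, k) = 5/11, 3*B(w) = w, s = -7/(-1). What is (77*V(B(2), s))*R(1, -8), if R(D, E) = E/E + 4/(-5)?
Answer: 7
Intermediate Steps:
s = 7 (s = -7*(-1) = 7)
B(w) = w/3
V(o, k) = 5/11 (V(o, k) = 5*(1/11) = 5/11)
R(D, E) = 1/5 (R(D, E) = 1 + 4*(-1/5) = 1 - 4/5 = 1/5)
(77*V(B(2), s))*R(1, -8) = (77*(5/11))*(1/5) = 35*(1/5) = 7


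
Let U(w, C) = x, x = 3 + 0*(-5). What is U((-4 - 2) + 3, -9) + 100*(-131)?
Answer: -13097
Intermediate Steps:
x = 3 (x = 3 + 0 = 3)
U(w, C) = 3
U((-4 - 2) + 3, -9) + 100*(-131) = 3 + 100*(-131) = 3 - 13100 = -13097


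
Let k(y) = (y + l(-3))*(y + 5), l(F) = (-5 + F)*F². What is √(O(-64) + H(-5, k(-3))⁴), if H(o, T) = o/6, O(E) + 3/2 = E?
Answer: I*√84263/36 ≈ 8.0634*I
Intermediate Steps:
l(F) = F²*(-5 + F)
k(y) = (-72 + y)*(5 + y) (k(y) = (y + (-3)²*(-5 - 3))*(y + 5) = (y + 9*(-8))*(5 + y) = (y - 72)*(5 + y) = (-72 + y)*(5 + y))
O(E) = -3/2 + E
H(o, T) = o/6 (H(o, T) = o*(⅙) = o/6)
√(O(-64) + H(-5, k(-3))⁴) = √((-3/2 - 64) + ((⅙)*(-5))⁴) = √(-131/2 + (-⅚)⁴) = √(-131/2 + 625/1296) = √(-84263/1296) = I*√84263/36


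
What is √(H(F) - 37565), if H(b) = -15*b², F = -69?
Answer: 2*I*√27245 ≈ 330.12*I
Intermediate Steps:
√(H(F) - 37565) = √(-15*(-69)² - 37565) = √(-15*4761 - 37565) = √(-71415 - 37565) = √(-108980) = 2*I*√27245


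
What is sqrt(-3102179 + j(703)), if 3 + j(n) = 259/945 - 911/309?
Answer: I*sqrt(66644931346230)/4635 ≈ 1761.3*I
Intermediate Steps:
j(n) = -78899/13905 (j(n) = -3 + (259/945 - 911/309) = -3 + (259*(1/945) - 911*1/309) = -3 + (37/135 - 911/309) = -3 - 37184/13905 = -78899/13905)
sqrt(-3102179 + j(703)) = sqrt(-3102179 - 78899/13905) = sqrt(-43135877894/13905) = I*sqrt(66644931346230)/4635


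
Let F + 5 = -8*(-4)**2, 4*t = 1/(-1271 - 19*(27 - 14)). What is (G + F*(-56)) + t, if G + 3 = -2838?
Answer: 27973703/6072 ≈ 4607.0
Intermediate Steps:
G = -2841 (G = -3 - 2838 = -2841)
t = -1/6072 (t = 1/(4*(-1271 - 19*(27 - 14))) = 1/(4*(-1271 - 19*13)) = 1/(4*(-1271 - 247)) = (1/4)/(-1518) = (1/4)*(-1/1518) = -1/6072 ≈ -0.00016469)
F = -133 (F = -5 - 8*(-4)**2 = -5 - 8*16 = -5 - 128 = -133)
(G + F*(-56)) + t = (-2841 - 133*(-56)) - 1/6072 = (-2841 + 7448) - 1/6072 = 4607 - 1/6072 = 27973703/6072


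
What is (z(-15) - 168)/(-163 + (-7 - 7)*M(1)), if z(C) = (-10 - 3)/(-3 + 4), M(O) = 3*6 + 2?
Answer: 181/443 ≈ 0.40858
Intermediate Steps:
M(O) = 20 (M(O) = 18 + 2 = 20)
z(C) = -13 (z(C) = -13/1 = -13*1 = -13)
(z(-15) - 168)/(-163 + (-7 - 7)*M(1)) = (-13 - 168)/(-163 + (-7 - 7)*20) = -181/(-163 - 14*20) = -181/(-163 - 280) = -181/(-443) = -181*(-1/443) = 181/443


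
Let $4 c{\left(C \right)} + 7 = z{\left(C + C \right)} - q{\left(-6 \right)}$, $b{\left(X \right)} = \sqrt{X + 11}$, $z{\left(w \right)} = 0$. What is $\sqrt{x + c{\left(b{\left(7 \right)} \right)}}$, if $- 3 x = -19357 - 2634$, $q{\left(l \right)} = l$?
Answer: $\frac{\sqrt{263883}}{6} \approx 85.616$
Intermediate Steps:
$x = \frac{21991}{3}$ ($x = - \frac{-19357 - 2634}{3} = \left(- \frac{1}{3}\right) \left(-21991\right) = \frac{21991}{3} \approx 7330.3$)
$b{\left(X \right)} = \sqrt{11 + X}$
$c{\left(C \right)} = - \frac{1}{4}$ ($c{\left(C \right)} = - \frac{7}{4} + \frac{0 - -6}{4} = - \frac{7}{4} + \frac{0 + 6}{4} = - \frac{7}{4} + \frac{1}{4} \cdot 6 = - \frac{7}{4} + \frac{3}{2} = - \frac{1}{4}$)
$\sqrt{x + c{\left(b{\left(7 \right)} \right)}} = \sqrt{\frac{21991}{3} - \frac{1}{4}} = \sqrt{\frac{87961}{12}} = \frac{\sqrt{263883}}{6}$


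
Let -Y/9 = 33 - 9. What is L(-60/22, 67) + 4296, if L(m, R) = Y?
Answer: 4080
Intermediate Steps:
Y = -216 (Y = -9*(33 - 9) = -9*24 = -216)
L(m, R) = -216
L(-60/22, 67) + 4296 = -216 + 4296 = 4080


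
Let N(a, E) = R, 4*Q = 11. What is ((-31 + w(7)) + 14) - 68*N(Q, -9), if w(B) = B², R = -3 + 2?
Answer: 100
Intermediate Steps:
Q = 11/4 (Q = (¼)*11 = 11/4 ≈ 2.7500)
R = -1
N(a, E) = -1
((-31 + w(7)) + 14) - 68*N(Q, -9) = ((-31 + 7²) + 14) - 68*(-1) = ((-31 + 49) + 14) + 68 = (18 + 14) + 68 = 32 + 68 = 100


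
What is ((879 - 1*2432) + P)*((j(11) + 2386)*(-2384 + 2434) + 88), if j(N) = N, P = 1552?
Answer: -119938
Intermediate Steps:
((879 - 1*2432) + P)*((j(11) + 2386)*(-2384 + 2434) + 88) = ((879 - 1*2432) + 1552)*((11 + 2386)*(-2384 + 2434) + 88) = ((879 - 2432) + 1552)*(2397*50 + 88) = (-1553 + 1552)*(119850 + 88) = -1*119938 = -119938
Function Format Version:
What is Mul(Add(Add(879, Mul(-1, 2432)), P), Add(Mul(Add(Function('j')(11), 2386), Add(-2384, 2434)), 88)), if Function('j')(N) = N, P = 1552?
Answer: -119938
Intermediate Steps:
Mul(Add(Add(879, Mul(-1, 2432)), P), Add(Mul(Add(Function('j')(11), 2386), Add(-2384, 2434)), 88)) = Mul(Add(Add(879, Mul(-1, 2432)), 1552), Add(Mul(Add(11, 2386), Add(-2384, 2434)), 88)) = Mul(Add(Add(879, -2432), 1552), Add(Mul(2397, 50), 88)) = Mul(Add(-1553, 1552), Add(119850, 88)) = Mul(-1, 119938) = -119938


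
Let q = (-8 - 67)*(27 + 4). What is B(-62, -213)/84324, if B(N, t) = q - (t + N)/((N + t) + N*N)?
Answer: -4148825/150476178 ≈ -0.027571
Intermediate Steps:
q = -2325 (q = -75*31 = -2325)
B(N, t) = -2325 - (N + t)/(N + t + N**2) (B(N, t) = -2325 - (t + N)/((N + t) + N*N) = -2325 - (N + t)/((N + t) + N**2) = -2325 - (N + t)/(N + t + N**2))
B(-62, -213)/84324 = ((-2326*(-62) - 2326*(-213) - 2325*(-62)**2)/(-62 - 213 + (-62)**2))/84324 = ((144212 + 495438 - 2325*3844)/(-62 - 213 + 3844))*(1/84324) = ((144212 + 495438 - 8937300)/3569)*(1/84324) = ((1/3569)*(-8297650))*(1/84324) = -8297650/3569*1/84324 = -4148825/150476178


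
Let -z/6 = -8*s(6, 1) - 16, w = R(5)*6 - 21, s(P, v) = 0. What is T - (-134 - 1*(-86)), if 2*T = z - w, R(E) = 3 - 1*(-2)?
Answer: 183/2 ≈ 91.500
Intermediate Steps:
R(E) = 5 (R(E) = 3 + 2 = 5)
w = 9 (w = 5*6 - 21 = 30 - 21 = 9)
z = 96 (z = -6*(-8*0 - 16) = -6*(0 - 16) = -6*(-16) = 96)
T = 87/2 (T = (96 - 1*9)/2 = (96 - 9)/2 = (½)*87 = 87/2 ≈ 43.500)
T - (-134 - 1*(-86)) = 87/2 - (-134 - 1*(-86)) = 87/2 - (-134 + 86) = 87/2 - 1*(-48) = 87/2 + 48 = 183/2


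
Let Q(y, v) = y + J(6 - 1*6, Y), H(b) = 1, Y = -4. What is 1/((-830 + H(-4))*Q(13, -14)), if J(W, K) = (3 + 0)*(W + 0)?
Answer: -1/10777 ≈ -9.2790e-5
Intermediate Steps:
J(W, K) = 3*W
Q(y, v) = y (Q(y, v) = y + 3*(6 - 1*6) = y + 3*(6 - 6) = y + 3*0 = y + 0 = y)
1/((-830 + H(-4))*Q(13, -14)) = 1/((-830 + 1)*13) = (1/13)/(-829) = -1/829*1/13 = -1/10777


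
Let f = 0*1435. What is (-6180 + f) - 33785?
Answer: -39965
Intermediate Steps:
f = 0
(-6180 + f) - 33785 = (-6180 + 0) - 33785 = -6180 - 33785 = -39965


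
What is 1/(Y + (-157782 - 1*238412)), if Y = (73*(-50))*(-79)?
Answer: -1/107844 ≈ -9.2727e-6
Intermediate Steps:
Y = 288350 (Y = -3650*(-79) = 288350)
1/(Y + (-157782 - 1*238412)) = 1/(288350 + (-157782 - 1*238412)) = 1/(288350 + (-157782 - 238412)) = 1/(288350 - 396194) = 1/(-107844) = -1/107844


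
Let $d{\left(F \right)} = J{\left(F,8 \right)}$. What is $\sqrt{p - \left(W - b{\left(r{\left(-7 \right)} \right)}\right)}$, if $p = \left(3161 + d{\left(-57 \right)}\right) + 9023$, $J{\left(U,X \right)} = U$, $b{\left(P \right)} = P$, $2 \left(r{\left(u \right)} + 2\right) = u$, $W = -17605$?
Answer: $\frac{\sqrt{118906}}{2} \approx 172.41$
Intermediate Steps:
$r{\left(u \right)} = -2 + \frac{u}{2}$
$d{\left(F \right)} = F$
$p = 12127$ ($p = \left(3161 - 57\right) + 9023 = 3104 + 9023 = 12127$)
$\sqrt{p - \left(W - b{\left(r{\left(-7 \right)} \right)}\right)} = \sqrt{12127 + \left(\left(-2 + \frac{1}{2} \left(-7\right)\right) - -17605\right)} = \sqrt{12127 + \left(\left(-2 - \frac{7}{2}\right) + 17605\right)} = \sqrt{12127 + \left(- \frac{11}{2} + 17605\right)} = \sqrt{12127 + \frac{35199}{2}} = \sqrt{\frac{59453}{2}} = \frac{\sqrt{118906}}{2}$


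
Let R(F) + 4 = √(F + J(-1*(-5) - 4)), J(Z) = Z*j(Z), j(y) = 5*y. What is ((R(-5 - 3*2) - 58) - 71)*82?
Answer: -10906 + 82*I*√6 ≈ -10906.0 + 200.86*I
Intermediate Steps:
J(Z) = 5*Z² (J(Z) = Z*(5*Z) = 5*Z²)
R(F) = -4 + √(5 + F) (R(F) = -4 + √(F + 5*(-1*(-5) - 4)²) = -4 + √(F + 5*(5 - 4)²) = -4 + √(F + 5*1²) = -4 + √(F + 5*1) = -4 + √(F + 5) = -4 + √(5 + F))
((R(-5 - 3*2) - 58) - 71)*82 = (((-4 + √(5 + (-5 - 3*2))) - 58) - 71)*82 = (((-4 + √(5 + (-5 - 6))) - 58) - 71)*82 = (((-4 + √(5 - 11)) - 58) - 71)*82 = (((-4 + √(-6)) - 58) - 71)*82 = (((-4 + I*√6) - 58) - 71)*82 = ((-62 + I*√6) - 71)*82 = (-133 + I*√6)*82 = -10906 + 82*I*√6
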